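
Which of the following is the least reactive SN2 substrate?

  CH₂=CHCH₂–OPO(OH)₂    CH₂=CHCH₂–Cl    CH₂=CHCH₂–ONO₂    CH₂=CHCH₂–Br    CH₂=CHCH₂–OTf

CH₂=CHCH₂–OPO(OH)₂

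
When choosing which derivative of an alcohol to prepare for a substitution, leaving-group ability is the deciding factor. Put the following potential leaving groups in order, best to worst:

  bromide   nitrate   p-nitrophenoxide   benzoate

A good leaving group is a weak base: the lower the pKₐ of its conjugate acid, the more readily it departs.
bromide: pKₐ(HBr) ≈ -9
nitrate: pKₐ(HNO₃) ≈ -1.3
benzoate: pKₐ(C₆H₅COOH) ≈ 4.2
p-nitrophenoxide: pKₐ(p-nitrophenol) ≈ 7.2

bromide > nitrate > benzoate > p-nitrophenoxide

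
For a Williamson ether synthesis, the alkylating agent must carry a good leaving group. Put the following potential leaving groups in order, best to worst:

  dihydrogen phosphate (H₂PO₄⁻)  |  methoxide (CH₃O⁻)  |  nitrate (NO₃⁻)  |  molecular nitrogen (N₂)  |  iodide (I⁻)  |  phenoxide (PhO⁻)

The more stable X⁻ (or X) is on its own — i.e. the weaker a base it is — the better a leaving group it makes.
molecular nitrogen (N₂): no meaningful conjugate acid; N₂ departs as an exceptionally stable neutral molecule
iodide (I⁻): pKₐ(HI) ≈ -10 — large, highly polarisable; very weak base
nitrate (NO₃⁻): pKₐ(HNO₃) ≈ -1.3 — resonance-delocalised over three oxygens
dihydrogen phosphate (H₂PO₄⁻): pKₐ(H₃PO₄) ≈ 2.1 — moderate base; biological leaving group after further activation
phenoxide (PhO⁻): pKₐ(C₆H₅OH (phenol)) ≈ 10
methoxide (CH₃O⁻): pKₐ(CH₃OH) ≈ 15.5 — strong base; alkoxides do not leave unassisted

molecular nitrogen (N₂) > iodide (I⁻) > nitrate (NO₃⁻) > dihydrogen phosphate (H₂PO₄⁻) > phenoxide (PhO⁻) > methoxide (CH₃O⁻)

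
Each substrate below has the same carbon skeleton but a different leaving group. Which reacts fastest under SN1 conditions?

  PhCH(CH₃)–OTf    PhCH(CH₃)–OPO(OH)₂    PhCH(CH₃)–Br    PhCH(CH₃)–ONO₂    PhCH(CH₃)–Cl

PhCH(CH₃)–OTf

The skeletons are identical, so relative rate is governed entirely by leaving-group ability.
A good leaving group is a weak base: the lower the pKₐ of its conjugate acid, the more readily it departs.
PhCH(CH₃)–OTf loses OTf⁻: pKₐ(CF₃SO₃H (triflic acid)) ≈ -14
PhCH(CH₃)–Br loses Br⁻: pKₐ(HBr) ≈ -9
PhCH(CH₃)–Cl loses Cl⁻: pKₐ(HCl) ≈ -7
PhCH(CH₃)–ONO₂ loses NO₃⁻: pKₐ(HNO₃) ≈ -1.3
PhCH(CH₃)–OPO(OH)₂ loses H₂PO₄⁻: pKₐ(H₃PO₄) ≈ 2.1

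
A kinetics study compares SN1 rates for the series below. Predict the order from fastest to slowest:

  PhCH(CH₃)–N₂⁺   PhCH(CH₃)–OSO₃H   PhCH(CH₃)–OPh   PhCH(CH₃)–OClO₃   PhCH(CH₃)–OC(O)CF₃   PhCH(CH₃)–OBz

Same R in every case — rank the leaving groups.
A good leaving group is a weak base: the lower the pKₐ of its conjugate acid, the more readily it departs.
PhCH(CH₃)–N₂⁺ loses N₂: no meaningful conjugate acid; N₂ departs as an exceptionally stable neutral molecule
PhCH(CH₃)–OClO₃ loses ClO₄⁻: pKₐ(HClO₄) ≈ -10
PhCH(CH₃)–OSO₃H loses HSO₄⁻: pKₐ(H₂SO₄) ≈ -3
PhCH(CH₃)–OC(O)CF₃ loses CF₃COO⁻: pKₐ(CF₃COOH) ≈ 0.2
PhCH(CH₃)–OBz loses PhCOO⁻: pKₐ(C₆H₅COOH) ≈ 4.2
PhCH(CH₃)–OPh loses PhO⁻: pKₐ(C₆H₅OH (phenol)) ≈ 10

PhCH(CH₃)–N₂⁺ > PhCH(CH₃)–OClO₃ > PhCH(CH₃)–OSO₃H > PhCH(CH₃)–OC(O)CF₃ > PhCH(CH₃)–OBz > PhCH(CH₃)–OPh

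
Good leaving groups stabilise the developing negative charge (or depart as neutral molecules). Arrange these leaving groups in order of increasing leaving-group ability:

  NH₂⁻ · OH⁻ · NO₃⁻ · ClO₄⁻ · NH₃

A good leaving group is a weak base: the lower the pKₐ of its conjugate acid, the more readily it departs.
ClO₄⁻: pKₐ(HClO₄) ≈ -10
NO₃⁻: pKₐ(HNO₃) ≈ -1.3
NH₃: pKₐ(NH₄⁺) ≈ 9.2
OH⁻: pKₐ(H₂O) ≈ 15.7
NH₂⁻: pKₐ(NH₃) ≈ 38
The question asks for worst first, so the sequence is read in increasing leaving-group ability.

NH₂⁻ < OH⁻ < NH₃ < NO₃⁻ < ClO₄⁻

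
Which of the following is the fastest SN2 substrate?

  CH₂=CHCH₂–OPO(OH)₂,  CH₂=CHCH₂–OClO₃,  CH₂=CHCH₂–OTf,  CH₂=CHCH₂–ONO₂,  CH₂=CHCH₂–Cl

CH₂=CHCH₂–OTf

The skeletons are identical, so relative rate is governed entirely by leaving-group ability.
Rank by basicity of the departing species: weakest base leaves most easily.
CH₂=CHCH₂–OTf loses OTf⁻: pKₐ(CF₃SO₃H (triflic acid)) ≈ -14
CH₂=CHCH₂–OClO₃ loses ClO₄⁻: pKₐ(HClO₄) ≈ -10
CH₂=CHCH₂–Cl loses Cl⁻: pKₐ(HCl) ≈ -7
CH₂=CHCH₂–ONO₂ loses NO₃⁻: pKₐ(HNO₃) ≈ -1.3
CH₂=CHCH₂–OPO(OH)₂ loses H₂PO₄⁻: pKₐ(H₃PO₄) ≈ 2.1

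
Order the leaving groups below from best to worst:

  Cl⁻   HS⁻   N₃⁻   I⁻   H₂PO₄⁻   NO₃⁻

Leaving-group ability tracks the stability of the departed species; conjugate-acid pKₐ is the usual yardstick (lower pKₐ → better LG).
I⁻: pKₐ(HI) ≈ -10
Cl⁻: pKₐ(HCl) ≈ -7
NO₃⁻: pKₐ(HNO₃) ≈ -1.3
H₂PO₄⁻: pKₐ(H₃PO₄) ≈ 2.1
N₃⁻: pKₐ(HN₃) ≈ 4.7
HS⁻: pKₐ(H₂S) ≈ 7

I⁻ > Cl⁻ > NO₃⁻ > H₂PO₄⁻ > N₃⁻ > HS⁻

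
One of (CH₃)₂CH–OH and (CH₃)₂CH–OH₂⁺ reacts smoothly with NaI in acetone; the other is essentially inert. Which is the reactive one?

(CH₃)₂CH–OH₂⁺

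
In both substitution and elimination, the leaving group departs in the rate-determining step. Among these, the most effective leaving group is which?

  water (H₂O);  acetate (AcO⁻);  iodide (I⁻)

iodide (I⁻)

Leaving-group ability tracks the stability of the departed species; conjugate-acid pKₐ is the usual yardstick (lower pKₐ → better LG).
iodide (I⁻): pKₐ(HI) ≈ -10
water (H₂O): pKₐ(H₃O⁺) ≈ -1.7
acetate (AcO⁻): pKₐ(CH₃COOH) ≈ 4.8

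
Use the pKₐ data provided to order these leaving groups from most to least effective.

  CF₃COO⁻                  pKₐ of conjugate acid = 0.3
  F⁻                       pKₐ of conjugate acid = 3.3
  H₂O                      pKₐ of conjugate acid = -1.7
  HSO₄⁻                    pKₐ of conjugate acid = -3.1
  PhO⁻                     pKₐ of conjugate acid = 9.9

Lower conjugate-acid pKₐ ⇒ weaker base ⇒ better leaving group.
Sorting by the given values: HSO₄⁻ (-3.1), H₂O (-1.7), CF₃COO⁻ (0.3), F⁻ (3.3), PhO⁻ (9.9).

HSO₄⁻ > H₂O > CF₃COO⁻ > F⁻ > PhO⁻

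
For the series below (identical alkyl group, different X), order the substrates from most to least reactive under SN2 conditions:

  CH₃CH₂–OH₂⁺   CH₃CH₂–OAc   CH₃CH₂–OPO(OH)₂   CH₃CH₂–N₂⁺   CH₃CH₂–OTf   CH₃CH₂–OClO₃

CH₃CH₂–N₂⁺ > CH₃CH₂–OTf > CH₃CH₂–OClO₃ > CH₃CH₂–OH₂⁺ > CH₃CH₂–OPO(OH)₂ > CH₃CH₂–OAc

Identical carbon frameworks mean the comparison reduces to leaving-group quality.
Leaving-group ability tracks the stability of the departed species; conjugate-acid pKₐ is the usual yardstick (lower pKₐ → better LG).
CH₃CH₂–N₂⁺ loses N₂: no meaningful conjugate acid; N₂ departs as an exceptionally stable neutral molecule
CH₃CH₂–OTf loses OTf⁻: pKₐ(CF₃SO₃H (triflic acid)) ≈ -14
CH₃CH₂–OClO₃ loses ClO₄⁻: pKₐ(HClO₄) ≈ -10
CH₃CH₂–OH₂⁺ loses H₂O: pKₐ(H₃O⁺) ≈ -1.7
CH₃CH₂–OPO(OH)₂ loses H₂PO₄⁻: pKₐ(H₃PO₄) ≈ 2.1
CH₃CH₂–OAc loses AcO⁻: pKₐ(CH₃COOH) ≈ 4.8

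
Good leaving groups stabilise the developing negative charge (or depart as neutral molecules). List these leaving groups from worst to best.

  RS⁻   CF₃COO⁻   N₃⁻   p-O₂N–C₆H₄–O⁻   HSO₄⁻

RS⁻ < p-O₂N–C₆H₄–O⁻ < N₃⁻ < CF₃COO⁻ < HSO₄⁻

The more stable X⁻ (or X) is on its own — i.e. the weaker a base it is — the better a leaving group it makes.
HSO₄⁻: pKₐ(H₂SO₄) ≈ -3
CF₃COO⁻: pKₐ(CF₃COOH) ≈ 0.2
N₃⁻: pKₐ(HN₃) ≈ 4.7
p-O₂N–C₆H₄–O⁻: pKₐ(p-nitrophenol) ≈ 7.2
RS⁻: pKₐ(RSH (a thiol)) ≈ 10.5
Reversing gives the worst-to-best order requested.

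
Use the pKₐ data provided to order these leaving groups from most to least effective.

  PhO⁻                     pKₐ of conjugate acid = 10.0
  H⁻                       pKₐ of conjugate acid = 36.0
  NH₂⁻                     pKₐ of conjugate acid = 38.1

Lower conjugate-acid pKₐ ⇒ weaker base ⇒ better leaving group.
Sorting by the given values: PhO⁻ (10.0), H⁻ (36.0), NH₂⁻ (38.1).

PhO⁻ > H⁻ > NH₂⁻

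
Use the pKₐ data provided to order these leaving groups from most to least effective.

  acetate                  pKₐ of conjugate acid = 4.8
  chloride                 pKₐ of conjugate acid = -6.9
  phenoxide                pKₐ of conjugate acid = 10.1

Lower conjugate-acid pKₐ ⇒ weaker base ⇒ better leaving group.
Sorting by the given values: chloride (-6.9), acetate (4.8), phenoxide (10.1).

chloride > acetate > phenoxide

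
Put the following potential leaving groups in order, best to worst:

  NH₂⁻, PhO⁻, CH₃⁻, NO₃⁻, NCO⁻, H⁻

NO₃⁻: pKₐ(HNO₃) ≈ -1.3 — resonance-delocalised over three oxygens
NCO⁻: pKₐ(HOCN) ≈ 3.5
PhO⁻: pKₐ(C₆H₅OH (phenol)) ≈ 10 — resonance into the ring helps, but still a poor LG
H⁻: pKₐ(H₂) ≈ 36 — extremely strong base; leaves only in special hydride-transfer contexts
NH₂⁻: pKₐ(NH₃) ≈ 38
CH₃⁻: pKₐ(CH₄) ≈ 48 — unstabilised carbanion; the worst conceivable leaving group

NO₃⁻ > NCO⁻ > PhO⁻ > H⁻ > NH₂⁻ > CH₃⁻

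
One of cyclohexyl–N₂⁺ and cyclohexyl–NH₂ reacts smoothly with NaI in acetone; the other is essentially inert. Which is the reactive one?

cyclohexyl–N₂⁺

From cyclohexyl–NH₂ the departing group would be NH₂⁻ (pKₐ(NH₃) ≈ 38). Extremely strong base; never a leaving group.
From cyclohexyl–N₂⁺ the leaving group is N₂ (no meaningful conjugate acid; N₂ departs as an exceptionally stable neutral molecule).
(In practice cyclohexyl–N₂⁺ is made from cyclohexyl–NH₂ by diazotisation (NaNO₂ / HCl, 0 °C), generating a diazonium salt that expels N₂.)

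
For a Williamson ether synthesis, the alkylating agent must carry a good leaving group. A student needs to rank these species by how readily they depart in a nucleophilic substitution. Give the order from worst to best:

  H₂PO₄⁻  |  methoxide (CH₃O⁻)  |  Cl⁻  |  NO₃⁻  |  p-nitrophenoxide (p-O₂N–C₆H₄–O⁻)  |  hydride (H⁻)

Leaving-group ability tracks the stability of the departed species; conjugate-acid pKₐ is the usual yardstick (lower pKₐ → better LG).
Cl⁻: pKₐ(HCl) ≈ -7
NO₃⁻: pKₐ(HNO₃) ≈ -1.3
H₂PO₄⁻: pKₐ(H₃PO₄) ≈ 2.1
p-nitrophenoxide (p-O₂N–C₆H₄–O⁻): pKₐ(p-nitrophenol) ≈ 7.2
methoxide (CH₃O⁻): pKₐ(CH₃OH) ≈ 15.5
hydride (H⁻): pKₐ(H₂) ≈ 36
Reversing gives the worst-to-best order requested.

hydride (H⁻) < methoxide (CH₃O⁻) < p-nitrophenoxide (p-O₂N–C₆H₄–O⁻) < H₂PO₄⁻ < NO₃⁻ < Cl⁻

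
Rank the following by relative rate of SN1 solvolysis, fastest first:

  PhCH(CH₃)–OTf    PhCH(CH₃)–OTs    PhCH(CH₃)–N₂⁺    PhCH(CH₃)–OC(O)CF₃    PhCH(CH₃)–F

The skeletons are identical, so relative rate is governed entirely by leaving-group ability.
Leaving-group ability tracks the stability of the departed species; conjugate-acid pKₐ is the usual yardstick (lower pKₐ → better LG).
PhCH(CH₃)–N₂⁺ loses N₂: no meaningful conjugate acid; N₂ departs as an exceptionally stable neutral molecule
PhCH(CH₃)–OTf loses OTf⁻: pKₐ(CF₃SO₃H (triflic acid)) ≈ -14
PhCH(CH₃)–OTs loses OTs⁻: pKₐ(p-CH₃C₆H₄SO₃H (TsOH)) ≈ -2.8
PhCH(CH₃)–OC(O)CF₃ loses CF₃COO⁻: pKₐ(CF₃COOH) ≈ 0.2
PhCH(CH₃)–F loses F⁻: pKₐ(HF) ≈ 3.2

PhCH(CH₃)–N₂⁺ > PhCH(CH₃)–OTf > PhCH(CH₃)–OTs > PhCH(CH₃)–OC(O)CF₃ > PhCH(CH₃)–F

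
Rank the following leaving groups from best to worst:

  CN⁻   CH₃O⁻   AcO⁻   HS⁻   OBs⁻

Leaving-group ability tracks the stability of the departed species; conjugate-acid pKₐ is the usual yardstick (lower pKₐ → better LG).
OBs⁻: pKₐ(p-BrC₆H₄SO₃H) ≈ -2.8
AcO⁻: pKₐ(CH₃COOH) ≈ 4.8
HS⁻: pKₐ(H₂S) ≈ 7
CN⁻: pKₐ(HCN) ≈ 9.2
CH₃O⁻: pKₐ(CH₃OH) ≈ 15.5

OBs⁻ > AcO⁻ > HS⁻ > CN⁻ > CH₃O⁻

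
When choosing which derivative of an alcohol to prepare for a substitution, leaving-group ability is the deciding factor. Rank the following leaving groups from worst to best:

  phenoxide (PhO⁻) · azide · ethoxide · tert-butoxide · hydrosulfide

Rank by basicity of the departing species: weakest base leaves most easily.
azide: pKₐ(HN₃) ≈ 4.7 — linear, resonance-stabilised
hydrosulfide: pKₐ(H₂S) ≈ 7 — larger and more polarisable than the oxygen analogue
phenoxide (PhO⁻): pKₐ(C₆H₅OH (phenol)) ≈ 10 — resonance into the ring helps, but still a poor LG
ethoxide: pKₐ(CH₃CH₂OH) ≈ 16 — strong base; alkoxides do not leave unassisted
tert-butoxide: pKₐ(t-BuOH) ≈ 18
Reversing gives the worst-to-best order requested.

tert-butoxide < ethoxide < phenoxide (PhO⁻) < hydrosulfide < azide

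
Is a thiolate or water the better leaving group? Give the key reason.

water

water is the better leaving group.
pKₐ(H₃O⁺) ≈ -1.7 versus pKₐ(RSH (a thiol)) ≈ 10.5: water is the much weaker base.
Neutral; leaves from a protonated alcohol (R–OH₂⁺).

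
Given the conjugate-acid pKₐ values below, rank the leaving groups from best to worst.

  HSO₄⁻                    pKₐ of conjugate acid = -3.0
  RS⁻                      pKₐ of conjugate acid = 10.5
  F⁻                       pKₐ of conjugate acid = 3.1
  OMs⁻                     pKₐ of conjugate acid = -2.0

Lower conjugate-acid pKₐ ⇒ weaker base ⇒ better leaving group.
Sorting by the given values: HSO₄⁻ (-3.0), OMs⁻ (-2.0), F⁻ (3.1), RS⁻ (10.5).

HSO₄⁻ > OMs⁻ > F⁻ > RS⁻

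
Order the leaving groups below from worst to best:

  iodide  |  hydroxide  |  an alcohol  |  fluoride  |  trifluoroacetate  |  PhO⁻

Leaving-group ability tracks the stability of the departed species; conjugate-acid pKₐ is the usual yardstick (lower pKₐ → better LG).
iodide: pKₐ(HI) ≈ -10
an alcohol: pKₐ(R'OH₂⁺) ≈ -2.4 — neutral; leaves from a protonated ether (an oxonium ion, R–O(H)R'⁺)
trifluoroacetate: pKₐ(CF₃COOH) ≈ 0.2 — strongly electron-withdrawing CF₃ stabilises the carboxylate
fluoride: pKₐ(HF) ≈ 3.2 — small and strongly basic; the poor halide leaving group
PhO⁻: pKₐ(C₆H₅OH (phenol)) ≈ 10
hydroxide: pKₐ(H₂O) ≈ 15.7
The question asks for worst first, so the sequence is read in increasing leaving-group ability.

hydroxide < PhO⁻ < fluoride < trifluoroacetate < an alcohol < iodide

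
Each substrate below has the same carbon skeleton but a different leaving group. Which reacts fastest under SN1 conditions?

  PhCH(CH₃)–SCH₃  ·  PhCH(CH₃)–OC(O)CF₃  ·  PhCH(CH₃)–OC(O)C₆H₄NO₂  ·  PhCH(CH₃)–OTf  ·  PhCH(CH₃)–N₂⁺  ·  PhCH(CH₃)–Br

PhCH(CH₃)–N₂⁺

The skeletons are identical, so relative rate is governed entirely by leaving-group ability.
Leaving-group ability tracks the stability of the departed species; conjugate-acid pKₐ is the usual yardstick (lower pKₐ → better LG).
PhCH(CH₃)–N₂⁺ loses N₂: no meaningful conjugate acid; N₂ departs as an exceptionally stable neutral molecule
PhCH(CH₃)–OTf loses OTf⁻: pKₐ(CF₃SO₃H (triflic acid)) ≈ -14
PhCH(CH₃)–Br loses Br⁻: pKₐ(HBr) ≈ -9
PhCH(CH₃)–OC(O)CF₃ loses CF₃COO⁻: pKₐ(CF₃COOH) ≈ 0.2
PhCH(CH₃)–OC(O)C₆H₄NO₂ loses p-O₂N–C₆H₄–COO⁻: pKₐ(p-nitrobenzoic acid) ≈ 3.4
PhCH(CH₃)–SCH₃ loses RS⁻: pKₐ(RSH (a thiol)) ≈ 10.5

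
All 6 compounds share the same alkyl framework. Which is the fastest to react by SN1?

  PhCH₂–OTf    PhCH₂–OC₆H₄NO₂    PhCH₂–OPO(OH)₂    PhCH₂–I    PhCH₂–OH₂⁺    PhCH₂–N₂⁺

With the same alkyl group throughout, only the leaving group differentiates the rates.
A good leaving group is a weak base: the lower the pKₐ of its conjugate acid, the more readily it departs.
PhCH₂–N₂⁺ loses N₂: no meaningful conjugate acid; N₂ departs as an exceptionally stable neutral molecule
PhCH₂–OTf loses OTf⁻: pKₐ(CF₃SO₃H (triflic acid)) ≈ -14
PhCH₂–I loses I⁻: pKₐ(HI) ≈ -10
PhCH₂–OH₂⁺ loses H₂O: pKₐ(H₃O⁺) ≈ -1.7
PhCH₂–OPO(OH)₂ loses H₂PO₄⁻: pKₐ(H₃PO₄) ≈ 2.1
PhCH₂–OC₆H₄NO₂ loses p-O₂N–C₆H₄–O⁻: pKₐ(p-nitrophenol) ≈ 7.2

PhCH₂–N₂⁺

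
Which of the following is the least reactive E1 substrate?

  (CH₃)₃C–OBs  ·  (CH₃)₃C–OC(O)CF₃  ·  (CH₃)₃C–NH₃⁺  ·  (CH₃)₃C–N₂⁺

The skeletons are identical, so relative rate is governed entirely by leaving-group ability.
A good leaving group is a weak base: the lower the pKₐ of its conjugate acid, the more readily it departs.
(CH₃)₃C–N₂⁺ loses N₂: no meaningful conjugate acid; N₂ departs as an exceptionally stable neutral molecule
(CH₃)₃C–OBs loses OBs⁻: pKₐ(p-BrC₆H₄SO₃H) ≈ -2.8
(CH₃)₃C–OC(O)CF₃ loses CF₃COO⁻: pKₐ(CF₃COOH) ≈ 0.2
(CH₃)₃C–NH₃⁺ loses NH₃: pKₐ(NH₄⁺) ≈ 9.2

(CH₃)₃C–NH₃⁺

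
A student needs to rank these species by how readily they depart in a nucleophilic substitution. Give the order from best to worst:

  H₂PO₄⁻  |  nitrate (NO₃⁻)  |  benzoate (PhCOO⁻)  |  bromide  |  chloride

bromide > chloride > nitrate (NO₃⁻) > H₂PO₄⁻ > benzoate (PhCOO⁻)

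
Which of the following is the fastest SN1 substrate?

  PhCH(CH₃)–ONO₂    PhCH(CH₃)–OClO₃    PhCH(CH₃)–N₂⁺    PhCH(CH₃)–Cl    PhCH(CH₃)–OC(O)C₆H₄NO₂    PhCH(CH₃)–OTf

PhCH(CH₃)–N₂⁺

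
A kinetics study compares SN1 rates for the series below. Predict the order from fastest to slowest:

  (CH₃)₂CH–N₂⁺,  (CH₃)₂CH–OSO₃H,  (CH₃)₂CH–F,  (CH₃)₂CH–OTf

(CH₃)₂CH–N₂⁺ > (CH₃)₂CH–OTf > (CH₃)₂CH–OSO₃H > (CH₃)₂CH–F

The skeletons are identical, so relative rate is governed entirely by leaving-group ability.
Leaving-group ability tracks the stability of the departed species; conjugate-acid pKₐ is the usual yardstick (lower pKₐ → better LG).
(CH₃)₂CH–N₂⁺ loses N₂: no meaningful conjugate acid; N₂ departs as an exceptionally stable neutral molecule
(CH₃)₂CH–OTf loses OTf⁻: pKₐ(CF₃SO₃H (triflic acid)) ≈ -14
(CH₃)₂CH–OSO₃H loses HSO₄⁻: pKₐ(H₂SO₄) ≈ -3
(CH₃)₂CH–F loses F⁻: pKₐ(HF) ≈ 3.2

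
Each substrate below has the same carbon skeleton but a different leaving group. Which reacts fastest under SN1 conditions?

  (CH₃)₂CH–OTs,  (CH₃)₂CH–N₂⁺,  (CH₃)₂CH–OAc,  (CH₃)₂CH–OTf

With the same alkyl group throughout, only the leaving group differentiates the rates.
Leaving-group ability tracks the stability of the departed species; conjugate-acid pKₐ is the usual yardstick (lower pKₐ → better LG).
(CH₃)₂CH–N₂⁺ loses N₂: no meaningful conjugate acid; N₂ departs as an exceptionally stable neutral molecule
(CH₃)₂CH–OTf loses OTf⁻: pKₐ(CF₃SO₃H (triflic acid)) ≈ -14
(CH₃)₂CH–OTs loses OTs⁻: pKₐ(p-CH₃C₆H₄SO₃H (TsOH)) ≈ -2.8
(CH₃)₂CH–OAc loses AcO⁻: pKₐ(CH₃COOH) ≈ 4.8

(CH₃)₂CH–N₂⁺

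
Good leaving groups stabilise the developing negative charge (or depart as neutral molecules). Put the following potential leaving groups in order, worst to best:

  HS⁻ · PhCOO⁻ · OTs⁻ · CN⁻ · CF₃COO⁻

CN⁻ < HS⁻ < PhCOO⁻ < CF₃COO⁻ < OTs⁻

Leaving-group ability tracks the stability of the departed species; conjugate-acid pKₐ is the usual yardstick (lower pKₐ → better LG).
OTs⁻: pKₐ(p-CH₃C₆H₄SO₃H (TsOH)) ≈ -2.8
CF₃COO⁻: pKₐ(CF₃COOH) ≈ 0.2
PhCOO⁻: pKₐ(C₆H₅COOH) ≈ 4.2 — aryl carboxylate
HS⁻: pKₐ(H₂S) ≈ 7 — larger and more polarisable than the oxygen analogue
CN⁻: pKₐ(HCN) ≈ 9.2 — sp carbon stabilises the charge somewhat, but still a poor LG
The question asks for worst first, so the sequence is read in increasing leaving-group ability.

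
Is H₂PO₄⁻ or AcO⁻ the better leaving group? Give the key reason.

H₂PO₄⁻ is the better leaving group.
pKₐ(H₃PO₄) ≈ 2.1 versus pKₐ(CH₃COOH) ≈ 4.8: H₂PO₄⁻ is the much weaker base.
Moderate base; biological leaving group after further activation.

H₂PO₄⁻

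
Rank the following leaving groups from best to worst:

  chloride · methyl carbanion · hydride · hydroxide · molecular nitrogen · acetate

molecular nitrogen > chloride > acetate > hydroxide > hydride > methyl carbanion

A good leaving group is a weak base: the lower the pKₐ of its conjugate acid, the more readily it departs.
molecular nitrogen: no meaningful conjugate acid; N₂ departs as an exceptionally stable neutral molecule
chloride: pKₐ(HCl) ≈ -7 — moderately weak base
acetate: pKₐ(CH₃COOH) ≈ 4.8 — resonance-stabilised but still a weak base
hydroxide: pKₐ(H₂O) ≈ 15.7
hydride: pKₐ(H₂) ≈ 36 — extremely strong base; leaves only in special hydride-transfer contexts
methyl carbanion: pKₐ(CH₄) ≈ 48 — unstabilised carbanion; the worst conceivable leaving group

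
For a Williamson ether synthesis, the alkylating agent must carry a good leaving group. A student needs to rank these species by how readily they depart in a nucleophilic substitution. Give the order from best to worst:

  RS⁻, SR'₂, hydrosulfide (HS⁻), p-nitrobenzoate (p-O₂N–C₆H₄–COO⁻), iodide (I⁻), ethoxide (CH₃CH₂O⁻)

iodide (I⁻) > SR'₂ > p-nitrobenzoate (p-O₂N–C₆H₄–COO⁻) > hydrosulfide (HS⁻) > RS⁻ > ethoxide (CH₃CH₂O⁻)

A good leaving group is a weak base: the lower the pKₐ of its conjugate acid, the more readily it departs.
iodide (I⁻): pKₐ(HI) ≈ -10
SR'₂: pKₐ(R'₂SH⁺) ≈ -7
p-nitrobenzoate (p-O₂N–C₆H₄–COO⁻): pKₐ(p-nitrobenzoic acid) ≈ 3.4
hydrosulfide (HS⁻): pKₐ(H₂S) ≈ 7
RS⁻: pKₐ(RSH (a thiol)) ≈ 10.5
ethoxide (CH₃CH₂O⁻): pKₐ(CH₃CH₂OH) ≈ 16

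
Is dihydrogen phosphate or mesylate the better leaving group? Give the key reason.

mesylate is the better leaving group.
pKₐ(CH₃SO₃H (MsOH)) ≈ -1.9 versus pKₐ(H₃PO₄) ≈ 2.1: mesylate is the much weaker base.
Resonance-delocalised alkanesulfonate.

mesylate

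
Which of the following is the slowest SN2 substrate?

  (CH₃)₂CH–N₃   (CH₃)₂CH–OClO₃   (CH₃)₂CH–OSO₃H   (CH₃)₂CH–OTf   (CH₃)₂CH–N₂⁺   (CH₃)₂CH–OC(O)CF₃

(CH₃)₂CH–N₃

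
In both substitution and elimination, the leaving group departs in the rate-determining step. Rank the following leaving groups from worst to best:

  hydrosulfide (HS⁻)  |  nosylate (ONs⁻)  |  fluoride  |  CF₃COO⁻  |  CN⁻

Rank by basicity of the departing species: weakest base leaves most easily.
nosylate (ONs⁻): pKₐ(p-O₂NC₆H₄SO₃H) ≈ -3.5
CF₃COO⁻: pKₐ(CF₃COOH) ≈ 0.2
fluoride: pKₐ(HF) ≈ 3.2
hydrosulfide (HS⁻): pKₐ(H₂S) ≈ 7 — larger and more polarisable than the oxygen analogue
CN⁻: pKₐ(HCN) ≈ 9.2 — sp carbon stabilises the charge somewhat, but still a poor LG
Listed from poorest to best leaving group as asked.

CN⁻ < hydrosulfide (HS⁻) < fluoride < CF₃COO⁻ < nosylate (ONs⁻)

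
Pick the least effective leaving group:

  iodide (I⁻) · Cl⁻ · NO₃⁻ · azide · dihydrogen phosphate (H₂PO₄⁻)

azide

Leaving-group ability tracks the stability of the departed species; conjugate-acid pKₐ is the usual yardstick (lower pKₐ → better LG).
iodide (I⁻): pKₐ(HI) ≈ -10
Cl⁻: pKₐ(HCl) ≈ -7
NO₃⁻: pKₐ(HNO₃) ≈ -1.3
dihydrogen phosphate (H₂PO₄⁻): pKₐ(H₃PO₄) ≈ 2.1
azide: pKₐ(HN₃) ≈ 4.7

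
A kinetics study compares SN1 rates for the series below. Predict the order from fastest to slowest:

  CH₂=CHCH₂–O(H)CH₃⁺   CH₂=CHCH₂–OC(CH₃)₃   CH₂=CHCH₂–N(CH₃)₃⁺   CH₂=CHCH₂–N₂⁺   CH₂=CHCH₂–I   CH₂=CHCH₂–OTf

CH₂=CHCH₂–N₂⁺ > CH₂=CHCH₂–OTf > CH₂=CHCH₂–I > CH₂=CHCH₂–O(H)CH₃⁺ > CH₂=CHCH₂–N(CH₃)₃⁺ > CH₂=CHCH₂–OC(CH₃)₃

With the same alkyl group throughout, only the leaving group differentiates the rates.
Rank by basicity of the departing species: weakest base leaves most easily.
CH₂=CHCH₂–N₂⁺ loses N₂: no meaningful conjugate acid; N₂ departs as an exceptionally stable neutral molecule
CH₂=CHCH₂–OTf loses OTf⁻: pKₐ(CF₃SO₃H (triflic acid)) ≈ -14
CH₂=CHCH₂–I loses I⁻: pKₐ(HI) ≈ -10
CH₂=CHCH₂–O(H)CH₃⁺ loses R'OH: pKₐ(R'OH₂⁺) ≈ -2.4
CH₂=CHCH₂–N(CH₃)₃⁺ loses NR'₃: pKₐ(R'₃NH⁺) ≈ 10.7
CH₂=CHCH₂–OC(CH₃)₃ loses (CH₃)₃CO⁻: pKₐ(t-BuOH) ≈ 18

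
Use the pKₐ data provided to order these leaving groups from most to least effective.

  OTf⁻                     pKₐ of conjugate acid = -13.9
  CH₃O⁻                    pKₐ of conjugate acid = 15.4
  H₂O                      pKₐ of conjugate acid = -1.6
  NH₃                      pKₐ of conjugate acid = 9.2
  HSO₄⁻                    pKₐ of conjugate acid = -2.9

OTf⁻ > HSO₄⁻ > H₂O > NH₃ > CH₃O⁻

Lower conjugate-acid pKₐ ⇒ weaker base ⇒ better leaving group.
Sorting by the given values: OTf⁻ (-13.9), HSO₄⁻ (-2.9), H₂O (-1.6), NH₃ (9.2), CH₃O⁻ (15.4).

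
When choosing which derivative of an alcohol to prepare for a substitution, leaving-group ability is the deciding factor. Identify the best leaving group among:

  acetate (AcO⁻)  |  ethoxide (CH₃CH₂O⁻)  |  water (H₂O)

The more stable X⁻ (or X) is on its own — i.e. the weaker a base it is — the better a leaving group it makes.
water (H₂O): pKₐ(H₃O⁺) ≈ -1.7
acetate (AcO⁻): pKₐ(CH₃COOH) ≈ 4.8
ethoxide (CH₃CH₂O⁻): pKₐ(CH₃CH₂OH) ≈ 16

water (H₂O)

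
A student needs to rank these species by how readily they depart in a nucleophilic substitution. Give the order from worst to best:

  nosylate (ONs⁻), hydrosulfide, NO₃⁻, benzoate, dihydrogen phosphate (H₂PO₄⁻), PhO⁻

PhO⁻ < hydrosulfide < benzoate < dihydrogen phosphate (H₂PO₄⁻) < NO₃⁻ < nosylate (ONs⁻)

The more stable X⁻ (or X) is on its own — i.e. the weaker a base it is — the better a leaving group it makes.
nosylate (ONs⁻): pKₐ(p-O₂NC₆H₄SO₃H) ≈ -3.5
NO₃⁻: pKₐ(HNO₃) ≈ -1.3 — resonance-delocalised over three oxygens
dihydrogen phosphate (H₂PO₄⁻): pKₐ(H₃PO₄) ≈ 2.1 — moderate base; biological leaving group after further activation
benzoate: pKₐ(C₆H₅COOH) ≈ 4.2 — aryl carboxylate
hydrosulfide: pKₐ(H₂S) ≈ 7 — larger and more polarisable than the oxygen analogue
PhO⁻: pKₐ(C₆H₅OH (phenol)) ≈ 10
Reversing gives the worst-to-best order requested.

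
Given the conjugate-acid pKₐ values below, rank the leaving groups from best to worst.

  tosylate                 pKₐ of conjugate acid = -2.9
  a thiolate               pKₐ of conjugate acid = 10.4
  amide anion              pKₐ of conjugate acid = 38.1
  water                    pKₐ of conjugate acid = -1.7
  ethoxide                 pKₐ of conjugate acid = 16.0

tosylate > water > a thiolate > ethoxide > amide anion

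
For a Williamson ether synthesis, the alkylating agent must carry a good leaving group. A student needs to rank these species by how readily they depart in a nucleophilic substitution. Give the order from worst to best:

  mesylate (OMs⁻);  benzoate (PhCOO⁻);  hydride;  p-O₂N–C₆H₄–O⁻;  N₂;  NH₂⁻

NH₂⁻ < hydride < p-O₂N–C₆H₄–O⁻ < benzoate (PhCOO⁻) < mesylate (OMs⁻) < N₂

Rank by basicity of the departing species: weakest base leaves most easily.
N₂: no meaningful conjugate acid; N₂ departs as an exceptionally stable neutral molecule
mesylate (OMs⁻): pKₐ(CH₃SO₃H (MsOH)) ≈ -1.9 — resonance-delocalised alkanesulfonate
benzoate (PhCOO⁻): pKₐ(C₆H₅COOH) ≈ 4.2
p-O₂N–C₆H₄–O⁻: pKₐ(p-nitrophenol) ≈ 7.2 — nitro group delocalises the charge; the classic chromogenic LG
hydride: pKₐ(H₂) ≈ 36 — extremely strong base; leaves only in special hydride-transfer contexts
NH₂⁻: pKₐ(NH₃) ≈ 38 — extremely strong base; never a leaving group
Listed from poorest to best leaving group as asked.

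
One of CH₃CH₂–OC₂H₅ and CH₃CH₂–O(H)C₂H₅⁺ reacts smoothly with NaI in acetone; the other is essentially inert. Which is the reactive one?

From CH₃CH₂–OC₂H₅ the departing group would be CH₃CH₂O⁻ (pKₐ(CH₃CH₂OH) ≈ 16). Strong base; alkoxides do not leave unassisted.
From CH₃CH₂–O(H)C₂H₅⁺ the leaving group is R'OH (pKₐ(R'OH₂⁺) ≈ -2.4). Neutral; leaves from a protonated ether (an oxonium ion, R–O(H)R'⁺).
(In practice CH₃CH₂–O(H)C₂H₅⁺ is made from CH₃CH₂–OC₂H₅ by protonation with concentrated HBr, allowing neutral ethanol, rather than ethoxide, to depart.)

CH₃CH₂–O(H)C₂H₅⁺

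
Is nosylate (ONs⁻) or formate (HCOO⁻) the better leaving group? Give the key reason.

nosylate (ONs⁻)

nosylate (ONs⁻) is the better leaving group.
pKₐ(p-O₂NC₆H₄SO₃H) ≈ -3.5 versus pKₐ(HCOOH) ≈ 3.8: nosylate (ONs⁻) is the much weaker base.
P-nitro group further stabilises the sulfonate.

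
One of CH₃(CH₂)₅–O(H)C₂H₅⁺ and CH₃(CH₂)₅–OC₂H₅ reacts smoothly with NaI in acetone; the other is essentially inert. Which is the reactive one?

CH₃(CH₂)₅–O(H)C₂H₅⁺

From CH₃(CH₂)₅–OC₂H₅ the departing group would be CH₃CH₂O⁻ (pKₐ(CH₃CH₂OH) ≈ 16). Strong base; alkoxides do not leave unassisted.
From CH₃(CH₂)₅–O(H)C₂H₅⁺ the leaving group is R'OH (pKₐ(R'OH₂⁺) ≈ -2.4). Neutral; leaves from a protonated ether (an oxonium ion, R–O(H)R'⁺).
(In practice CH₃(CH₂)₅–O(H)C₂H₅⁺ is made from CH₃(CH₂)₅–OC₂H₅ by protonation with concentrated HBr, allowing neutral ethanol, rather than ethoxide, to depart.)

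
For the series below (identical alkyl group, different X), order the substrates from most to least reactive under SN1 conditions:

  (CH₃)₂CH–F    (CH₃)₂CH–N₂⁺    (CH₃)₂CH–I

The skeletons are identical, so relative rate is governed entirely by leaving-group ability.
A good leaving group is a weak base: the lower the pKₐ of its conjugate acid, the more readily it departs.
(CH₃)₂CH–N₂⁺ loses N₂: no meaningful conjugate acid; N₂ departs as an exceptionally stable neutral molecule
(CH₃)₂CH–I loses I⁻: pKₐ(HI) ≈ -10
(CH₃)₂CH–F loses F⁻: pKₐ(HF) ≈ 3.2

(CH₃)₂CH–N₂⁺ > (CH₃)₂CH–I > (CH₃)₂CH–F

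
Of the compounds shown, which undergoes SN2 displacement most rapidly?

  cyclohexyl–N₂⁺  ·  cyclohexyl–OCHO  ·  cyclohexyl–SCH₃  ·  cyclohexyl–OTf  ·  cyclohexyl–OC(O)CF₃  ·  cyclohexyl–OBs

The skeletons are identical, so relative rate is governed entirely by leaving-group ability.
Rank by basicity of the departing species: weakest base leaves most easily.
cyclohexyl–N₂⁺ loses N₂: no meaningful conjugate acid; N₂ departs as an exceptionally stable neutral molecule
cyclohexyl–OTf loses OTf⁻: pKₐ(CF₃SO₃H (triflic acid)) ≈ -14
cyclohexyl–OBs loses OBs⁻: pKₐ(p-BrC₆H₄SO₃H) ≈ -2.8
cyclohexyl–OC(O)CF₃ loses CF₃COO⁻: pKₐ(CF₃COOH) ≈ 0.2
cyclohexyl–OCHO loses HCOO⁻: pKₐ(HCOOH) ≈ 3.8
cyclohexyl–SCH₃ loses RS⁻: pKₐ(RSH (a thiol)) ≈ 10.5

cyclohexyl–N₂⁺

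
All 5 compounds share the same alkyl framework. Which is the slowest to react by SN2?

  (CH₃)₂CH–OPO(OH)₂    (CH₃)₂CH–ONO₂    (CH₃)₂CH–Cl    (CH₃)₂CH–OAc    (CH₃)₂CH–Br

(CH₃)₂CH–OAc

Same R in every case — rank the leaving groups.
Rank by basicity of the departing species: weakest base leaves most easily.
(CH₃)₂CH–Br loses Br⁻: pKₐ(HBr) ≈ -9
(CH₃)₂CH–Cl loses Cl⁻: pKₐ(HCl) ≈ -7
(CH₃)₂CH–ONO₂ loses NO₃⁻: pKₐ(HNO₃) ≈ -1.3
(CH₃)₂CH–OPO(OH)₂ loses H₂PO₄⁻: pKₐ(H₃PO₄) ≈ 2.1
(CH₃)₂CH–OAc loses AcO⁻: pKₐ(CH₃COOH) ≈ 4.8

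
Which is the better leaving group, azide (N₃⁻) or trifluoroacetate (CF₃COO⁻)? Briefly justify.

trifluoroacetate (CF₃COO⁻) is the better leaving group.
pKₐ(CF₃COOH) ≈ 0.2 versus pKₐ(HN₃) ≈ 4.7: trifluoroacetate (CF₃COO⁻) is the much weaker base.
Strongly electron-withdrawing CF₃ stabilises the carboxylate.

trifluoroacetate (CF₃COO⁻)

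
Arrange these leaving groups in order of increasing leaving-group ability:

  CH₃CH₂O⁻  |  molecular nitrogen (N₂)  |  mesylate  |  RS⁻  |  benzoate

Rank by basicity of the departing species: weakest base leaves most easily.
molecular nitrogen (N₂): no meaningful conjugate acid; N₂ departs as an exceptionally stable neutral molecule
mesylate: pKₐ(CH₃SO₃H (MsOH)) ≈ -1.9 — resonance-delocalised alkanesulfonate
benzoate: pKₐ(C₆H₅COOH) ≈ 4.2 — aryl carboxylate
RS⁻: pKₐ(RSH (a thiol)) ≈ 10.5
CH₃CH₂O⁻: pKₐ(CH₃CH₂OH) ≈ 16 — strong base; alkoxides do not leave unassisted
Listed from poorest to best leaving group as asked.

CH₃CH₂O⁻ < RS⁻ < benzoate < mesylate < molecular nitrogen (N₂)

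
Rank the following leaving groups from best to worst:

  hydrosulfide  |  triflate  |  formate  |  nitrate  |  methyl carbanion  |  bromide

Rank by basicity of the departing species: weakest base leaves most easily.
triflate: pKₐ(CF₃SO₃H (triflic acid)) ≈ -14
bromide: pKₐ(HBr) ≈ -9
nitrate: pKₐ(HNO₃) ≈ -1.3
formate: pKₐ(HCOOH) ≈ 3.8
hydrosulfide: pKₐ(H₂S) ≈ 7
methyl carbanion: pKₐ(CH₄) ≈ 48

triflate > bromide > nitrate > formate > hydrosulfide > methyl carbanion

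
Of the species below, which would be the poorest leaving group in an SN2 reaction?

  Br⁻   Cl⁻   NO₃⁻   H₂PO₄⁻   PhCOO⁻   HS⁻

Rank by basicity of the departing species: weakest base leaves most easily.
Br⁻: pKₐ(HBr) ≈ -9
Cl⁻: pKₐ(HCl) ≈ -7
NO₃⁻: pKₐ(HNO₃) ≈ -1.3
H₂PO₄⁻: pKₐ(H₃PO₄) ≈ 2.1
PhCOO⁻: pKₐ(C₆H₅COOH) ≈ 4.2
HS⁻: pKₐ(H₂S) ≈ 7

HS⁻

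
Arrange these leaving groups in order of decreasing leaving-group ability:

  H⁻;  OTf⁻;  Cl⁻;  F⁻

OTf⁻ > Cl⁻ > F⁻ > H⁻

Rank by basicity of the departing species: weakest base leaves most easily.
OTf⁻: pKₐ(CF₃SO₃H (triflic acid)) ≈ -14
Cl⁻: pKₐ(HCl) ≈ -7
F⁻: pKₐ(HF) ≈ 3.2
H⁻: pKₐ(H₂) ≈ 36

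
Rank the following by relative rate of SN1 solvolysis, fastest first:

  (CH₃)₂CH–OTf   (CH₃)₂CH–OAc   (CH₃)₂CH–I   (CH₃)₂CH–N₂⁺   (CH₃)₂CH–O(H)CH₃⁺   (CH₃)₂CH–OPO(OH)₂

(CH₃)₂CH–N₂⁺ > (CH₃)₂CH–OTf > (CH₃)₂CH–I > (CH₃)₂CH–O(H)CH₃⁺ > (CH₃)₂CH–OPO(OH)₂ > (CH₃)₂CH–OAc

Same R in every case — rank the leaving groups.
The more stable X⁻ (or X) is on its own — i.e. the weaker a base it is — the better a leaving group it makes.
(CH₃)₂CH–N₂⁺ loses N₂: no meaningful conjugate acid; N₂ departs as an exceptionally stable neutral molecule
(CH₃)₂CH–OTf loses OTf⁻: pKₐ(CF₃SO₃H (triflic acid)) ≈ -14
(CH₃)₂CH–I loses I⁻: pKₐ(HI) ≈ -10
(CH₃)₂CH–O(H)CH₃⁺ loses R'OH: pKₐ(R'OH₂⁺) ≈ -2.4
(CH₃)₂CH–OPO(OH)₂ loses H₂PO₄⁻: pKₐ(H₃PO₄) ≈ 2.1
(CH₃)₂CH–OAc loses AcO⁻: pKₐ(CH₃COOH) ≈ 4.8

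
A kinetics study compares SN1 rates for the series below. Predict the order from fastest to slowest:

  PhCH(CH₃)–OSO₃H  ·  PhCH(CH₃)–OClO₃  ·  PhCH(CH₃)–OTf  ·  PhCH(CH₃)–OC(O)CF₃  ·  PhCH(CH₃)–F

Same R in every case — rank the leaving groups.
A good leaving group is a weak base: the lower the pKₐ of its conjugate acid, the more readily it departs.
PhCH(CH₃)–OTf loses OTf⁻: pKₐ(CF₃SO₃H (triflic acid)) ≈ -14
PhCH(CH₃)–OClO₃ loses ClO₄⁻: pKₐ(HClO₄) ≈ -10
PhCH(CH₃)–OSO₃H loses HSO₄⁻: pKₐ(H₂SO₄) ≈ -3
PhCH(CH₃)–OC(O)CF₃ loses CF₃COO⁻: pKₐ(CF₃COOH) ≈ 0.2
PhCH(CH₃)–F loses F⁻: pKₐ(HF) ≈ 3.2

PhCH(CH₃)–OTf > PhCH(CH₃)–OClO₃ > PhCH(CH₃)–OSO₃H > PhCH(CH₃)–OC(O)CF₃ > PhCH(CH₃)–F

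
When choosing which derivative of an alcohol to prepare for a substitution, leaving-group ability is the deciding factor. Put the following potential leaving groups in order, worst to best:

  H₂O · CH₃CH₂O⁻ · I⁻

CH₃CH₂O⁻ < H₂O < I⁻

Leaving-group ability tracks the stability of the departed species; conjugate-acid pKₐ is the usual yardstick (lower pKₐ → better LG).
I⁻: pKₐ(HI) ≈ -10
H₂O: pKₐ(H₃O⁺) ≈ -1.7
CH₃CH₂O⁻: pKₐ(CH₃CH₂OH) ≈ 16
Listed from poorest to best leaving group as asked.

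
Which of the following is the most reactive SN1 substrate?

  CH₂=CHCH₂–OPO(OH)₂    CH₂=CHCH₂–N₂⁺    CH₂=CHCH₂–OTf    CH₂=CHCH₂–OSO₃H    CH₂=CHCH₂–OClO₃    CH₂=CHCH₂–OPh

CH₂=CHCH₂–N₂⁺

The skeletons are identical, so relative rate is governed entirely by leaving-group ability.
A good leaving group is a weak base: the lower the pKₐ of its conjugate acid, the more readily it departs.
CH₂=CHCH₂–N₂⁺ loses N₂: no meaningful conjugate acid; N₂ departs as an exceptionally stable neutral molecule
CH₂=CHCH₂–OTf loses OTf⁻: pKₐ(CF₃SO₃H (triflic acid)) ≈ -14
CH₂=CHCH₂–OClO₃ loses ClO₄⁻: pKₐ(HClO₄) ≈ -10
CH₂=CHCH₂–OSO₃H loses HSO₄⁻: pKₐ(H₂SO₄) ≈ -3
CH₂=CHCH₂–OPO(OH)₂ loses H₂PO₄⁻: pKₐ(H₃PO₄) ≈ 2.1
CH₂=CHCH₂–OPh loses PhO⁻: pKₐ(C₆H₅OH (phenol)) ≈ 10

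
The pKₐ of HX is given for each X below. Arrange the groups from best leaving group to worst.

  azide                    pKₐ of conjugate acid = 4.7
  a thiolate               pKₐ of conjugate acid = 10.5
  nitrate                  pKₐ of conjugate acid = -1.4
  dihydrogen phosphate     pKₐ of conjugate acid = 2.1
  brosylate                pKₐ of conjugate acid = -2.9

Lower conjugate-acid pKₐ ⇒ weaker base ⇒ better leaving group.
Sorting by the given values: brosylate (-2.9), nitrate (-1.4), dihydrogen phosphate (2.1), azide (4.7), a thiolate (10.5).

brosylate > nitrate > dihydrogen phosphate > azide > a thiolate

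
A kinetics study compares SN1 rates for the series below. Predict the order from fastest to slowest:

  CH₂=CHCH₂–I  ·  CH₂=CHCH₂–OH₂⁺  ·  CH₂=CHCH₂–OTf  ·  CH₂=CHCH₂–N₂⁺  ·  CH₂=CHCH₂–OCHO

The skeletons are identical, so relative rate is governed entirely by leaving-group ability.
Rank by basicity of the departing species: weakest base leaves most easily.
CH₂=CHCH₂–N₂⁺ loses N₂: no meaningful conjugate acid; N₂ departs as an exceptionally stable neutral molecule
CH₂=CHCH₂–OTf loses OTf⁻: pKₐ(CF₃SO₃H (triflic acid)) ≈ -14
CH₂=CHCH₂–I loses I⁻: pKₐ(HI) ≈ -10
CH₂=CHCH₂–OH₂⁺ loses H₂O: pKₐ(H₃O⁺) ≈ -1.7
CH₂=CHCH₂–OCHO loses HCOO⁻: pKₐ(HCOOH) ≈ 3.8

CH₂=CHCH₂–N₂⁺ > CH₂=CHCH₂–OTf > CH₂=CHCH₂–I > CH₂=CHCH₂–OH₂⁺ > CH₂=CHCH₂–OCHO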